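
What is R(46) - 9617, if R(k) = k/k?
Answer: -9616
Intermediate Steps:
R(k) = 1
R(46) - 9617 = 1 - 9617 = -9616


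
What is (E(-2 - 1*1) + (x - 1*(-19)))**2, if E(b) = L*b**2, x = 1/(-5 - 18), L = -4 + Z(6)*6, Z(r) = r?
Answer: 49843600/529 ≈ 94222.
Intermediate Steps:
L = 32 (L = -4 + 6*6 = -4 + 36 = 32)
x = -1/23 (x = 1/(-23) = -1/23 ≈ -0.043478)
E(b) = 32*b**2
(E(-2 - 1*1) + (x - 1*(-19)))**2 = (32*(-2 - 1*1)**2 + (-1/23 - 1*(-19)))**2 = (32*(-2 - 1)**2 + (-1/23 + 19))**2 = (32*(-3)**2 + 436/23)**2 = (32*9 + 436/23)**2 = (288 + 436/23)**2 = (7060/23)**2 = 49843600/529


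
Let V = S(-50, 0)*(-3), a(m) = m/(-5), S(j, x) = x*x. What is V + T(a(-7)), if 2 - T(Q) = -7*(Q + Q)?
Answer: 108/5 ≈ 21.600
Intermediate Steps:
S(j, x) = x²
a(m) = -m/5 (a(m) = m*(-⅕) = -m/5)
T(Q) = 2 + 14*Q (T(Q) = 2 - (-7)*(Q + Q) = 2 - (-7)*2*Q = 2 - (-14)*Q = 2 + 14*Q)
V = 0 (V = 0²*(-3) = 0*(-3) = 0)
V + T(a(-7)) = 0 + (2 + 14*(-⅕*(-7))) = 0 + (2 + 14*(7/5)) = 0 + (2 + 98/5) = 0 + 108/5 = 108/5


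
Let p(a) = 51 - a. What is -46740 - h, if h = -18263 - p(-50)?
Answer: -28376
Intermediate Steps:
h = -18364 (h = -18263 - (51 - 1*(-50)) = -18263 - (51 + 50) = -18263 - 1*101 = -18263 - 101 = -18364)
-46740 - h = -46740 - 1*(-18364) = -46740 + 18364 = -28376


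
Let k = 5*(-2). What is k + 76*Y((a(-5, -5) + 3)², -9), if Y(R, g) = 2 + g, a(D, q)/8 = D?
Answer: -542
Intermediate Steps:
a(D, q) = 8*D
k = -10
k + 76*Y((a(-5, -5) + 3)², -9) = -10 + 76*(2 - 9) = -10 + 76*(-7) = -10 - 532 = -542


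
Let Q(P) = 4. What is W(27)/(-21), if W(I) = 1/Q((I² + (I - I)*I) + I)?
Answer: -1/84 ≈ -0.011905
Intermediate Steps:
W(I) = ¼ (W(I) = 1/4 = ¼)
W(27)/(-21) = (¼)/(-21) = -1/21*¼ = -1/84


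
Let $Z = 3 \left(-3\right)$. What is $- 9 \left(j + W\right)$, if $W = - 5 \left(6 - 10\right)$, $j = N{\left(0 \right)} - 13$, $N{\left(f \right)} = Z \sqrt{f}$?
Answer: $-63$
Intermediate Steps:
$Z = -9$
$N{\left(f \right)} = - 9 \sqrt{f}$
$j = -13$ ($j = - 9 \sqrt{0} - 13 = \left(-9\right) 0 - 13 = 0 - 13 = -13$)
$W = 20$ ($W = - 5 \left(6 - 10\right) = \left(-5\right) \left(-4\right) = 20$)
$- 9 \left(j + W\right) = - 9 \left(-13 + 20\right) = \left(-9\right) 7 = -63$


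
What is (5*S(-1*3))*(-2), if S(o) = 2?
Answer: -20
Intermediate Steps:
(5*S(-1*3))*(-2) = (5*2)*(-2) = 10*(-2) = -20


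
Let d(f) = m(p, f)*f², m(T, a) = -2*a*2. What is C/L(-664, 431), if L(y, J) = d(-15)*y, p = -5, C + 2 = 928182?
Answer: -46409/448200 ≈ -0.10355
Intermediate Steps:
C = 928180 (C = -2 + 928182 = 928180)
m(T, a) = -4*a
d(f) = -4*f³ (d(f) = (-4*f)*f² = -4*f³)
L(y, J) = 13500*y (L(y, J) = (-4*(-15)³)*y = (-4*(-3375))*y = 13500*y)
C/L(-664, 431) = 928180/((13500*(-664))) = 928180/(-8964000) = 928180*(-1/8964000) = -46409/448200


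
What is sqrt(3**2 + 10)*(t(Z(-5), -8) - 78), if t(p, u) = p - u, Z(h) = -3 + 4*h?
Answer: -93*sqrt(19) ≈ -405.38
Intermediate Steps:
sqrt(3**2 + 10)*(t(Z(-5), -8) - 78) = sqrt(3**2 + 10)*(((-3 + 4*(-5)) - 1*(-8)) - 78) = sqrt(9 + 10)*(((-3 - 20) + 8) - 78) = sqrt(19)*((-23 + 8) - 78) = sqrt(19)*(-15 - 78) = sqrt(19)*(-93) = -93*sqrt(19)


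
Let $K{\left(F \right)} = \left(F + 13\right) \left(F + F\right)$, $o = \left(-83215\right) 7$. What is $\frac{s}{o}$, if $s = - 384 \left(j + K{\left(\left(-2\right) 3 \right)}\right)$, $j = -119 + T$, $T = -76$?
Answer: $- \frac{107136}{582505} \approx -0.18392$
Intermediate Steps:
$o = -582505$
$j = -195$ ($j = -119 - 76 = -195$)
$K{\left(F \right)} = 2 F \left(13 + F\right)$ ($K{\left(F \right)} = \left(13 + F\right) 2 F = 2 F \left(13 + F\right)$)
$s = 107136$ ($s = - 384 \left(-195 + 2 \left(\left(-2\right) 3\right) \left(13 - 6\right)\right) = - 384 \left(-195 + 2 \left(-6\right) \left(13 - 6\right)\right) = - 384 \left(-195 + 2 \left(-6\right) 7\right) = - 384 \left(-195 - 84\right) = \left(-384\right) \left(-279\right) = 107136$)
$\frac{s}{o} = \frac{107136}{-582505} = 107136 \left(- \frac{1}{582505}\right) = - \frac{107136}{582505}$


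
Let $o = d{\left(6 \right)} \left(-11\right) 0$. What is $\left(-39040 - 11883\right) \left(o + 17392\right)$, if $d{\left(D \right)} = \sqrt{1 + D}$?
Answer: $-885652816$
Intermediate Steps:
$o = 0$ ($o = \sqrt{1 + 6} \left(-11\right) 0 = \sqrt{7} \left(-11\right) 0 = - 11 \sqrt{7} \cdot 0 = 0$)
$\left(-39040 - 11883\right) \left(o + 17392\right) = \left(-39040 - 11883\right) \left(0 + 17392\right) = \left(-50923\right) 17392 = -885652816$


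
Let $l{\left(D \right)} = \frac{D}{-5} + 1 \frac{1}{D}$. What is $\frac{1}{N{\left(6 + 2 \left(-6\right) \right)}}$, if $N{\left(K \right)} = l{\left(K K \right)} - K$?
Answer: $- \frac{180}{211} \approx -0.85308$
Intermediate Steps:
$l{\left(D \right)} = \frac{1}{D} - \frac{D}{5}$ ($l{\left(D \right)} = D \left(- \frac{1}{5}\right) + \frac{1}{D} = - \frac{D}{5} + \frac{1}{D} = \frac{1}{D} - \frac{D}{5}$)
$N{\left(K \right)} = \frac{1}{K^{2}} - K - \frac{K^{2}}{5}$ ($N{\left(K \right)} = \left(\frac{1}{K K} - \frac{K K}{5}\right) - K = \left(\frac{1}{K^{2}} - \frac{K^{2}}{5}\right) - K = \frac{1}{K^{2}} - K - \frac{K^{2}}{5}$)
$\frac{1}{N{\left(6 + 2 \left(-6\right) \right)}} = \frac{1}{\frac{1}{\left(6 + 2 \left(-6\right)\right)^{2}} - \left(6 + 2 \left(-6\right)\right) - \frac{\left(6 + 2 \left(-6\right)\right)^{2}}{5}} = \frac{1}{\frac{1}{\left(6 - 12\right)^{2}} - \left(6 - 12\right) - \frac{\left(6 - 12\right)^{2}}{5}} = \frac{1}{\frac{1}{36} - -6 - \frac{\left(-6\right)^{2}}{5}} = \frac{1}{\frac{1}{36} + 6 - \frac{36}{5}} = \frac{1}{- \frac{211}{180}} = - \frac{180}{211}$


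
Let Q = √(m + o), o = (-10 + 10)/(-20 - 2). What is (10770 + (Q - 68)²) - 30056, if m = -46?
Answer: -19286 + (68 - I*√46)² ≈ -14708.0 - 922.4*I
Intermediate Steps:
o = 0 (o = 0/(-22) = 0*(-1/22) = 0)
Q = I*√46 (Q = √(-46 + 0) = √(-46) = I*√46 ≈ 6.7823*I)
(10770 + (Q - 68)²) - 30056 = (10770 + (I*√46 - 68)²) - 30056 = (10770 + (-68 + I*√46)²) - 30056 = -19286 + (-68 + I*√46)²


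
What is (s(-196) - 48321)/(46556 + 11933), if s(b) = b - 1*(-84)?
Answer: -48433/58489 ≈ -0.82807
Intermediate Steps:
s(b) = 84 + b (s(b) = b + 84 = 84 + b)
(s(-196) - 48321)/(46556 + 11933) = ((84 - 196) - 48321)/(46556 + 11933) = (-112 - 48321)/58489 = -48433*1/58489 = -48433/58489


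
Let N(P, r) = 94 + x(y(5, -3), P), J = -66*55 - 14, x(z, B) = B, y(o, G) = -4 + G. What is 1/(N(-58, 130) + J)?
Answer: -1/3608 ≈ -0.00027716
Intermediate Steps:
J = -3644 (J = -3630 - 14 = -3644)
N(P, r) = 94 + P
1/(N(-58, 130) + J) = 1/((94 - 58) - 3644) = 1/(36 - 3644) = 1/(-3608) = -1/3608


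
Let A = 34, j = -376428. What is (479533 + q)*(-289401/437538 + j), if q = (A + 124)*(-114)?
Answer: -25337786530038155/145846 ≈ -1.7373e+11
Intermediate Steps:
q = -18012 (q = (34 + 124)*(-114) = 158*(-114) = -18012)
(479533 + q)*(-289401/437538 + j) = (479533 - 18012)*(-289401/437538 - 376428) = 461521*(-289401*1/437538 - 376428) = 461521*(-96467/145846 - 376428) = 461521*(-54900614555/145846) = -25337786530038155/145846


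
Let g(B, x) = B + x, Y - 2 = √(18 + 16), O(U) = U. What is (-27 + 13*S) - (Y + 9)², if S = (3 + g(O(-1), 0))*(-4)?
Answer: -286 - 22*√34 ≈ -414.28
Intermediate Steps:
Y = 2 + √34 (Y = 2 + √(18 + 16) = 2 + √34 ≈ 7.8309)
S = -8 (S = (3 + (-1 + 0))*(-4) = (3 - 1)*(-4) = 2*(-4) = -8)
(-27 + 13*S) - (Y + 9)² = (-27 + 13*(-8)) - ((2 + √34) + 9)² = (-27 - 104) - (11 + √34)² = -131 - (11 + √34)²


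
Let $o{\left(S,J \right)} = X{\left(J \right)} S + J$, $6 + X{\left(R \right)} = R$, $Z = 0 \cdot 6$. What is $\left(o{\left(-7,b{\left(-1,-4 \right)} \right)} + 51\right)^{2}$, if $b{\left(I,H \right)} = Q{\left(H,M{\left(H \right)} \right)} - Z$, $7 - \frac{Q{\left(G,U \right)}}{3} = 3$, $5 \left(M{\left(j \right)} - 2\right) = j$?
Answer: $441$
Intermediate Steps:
$M{\left(j \right)} = 2 + \frac{j}{5}$
$Q{\left(G,U \right)} = 12$ ($Q{\left(G,U \right)} = 21 - 9 = 12$)
$Z = 0$
$X{\left(R \right)} = -6 + R$
$b{\left(I,H \right)} = 12$ ($b{\left(I,H \right)} = 12 - 0 = 12 + 0 = 12$)
$o{\left(S,J \right)} = J + S \left(-6 + J\right)$ ($o{\left(S,J \right)} = \left(-6 + J\right) S + J = S \left(-6 + J\right) + J = J + S \left(-6 + J\right)$)
$\left(o{\left(-7,b{\left(-1,-4 \right)} \right)} + 51\right)^{2} = \left(\left(12 - 7 \left(-6 + 12\right)\right) + 51\right)^{2} = \left(\left(12 - 42\right) + 51\right)^{2} = \left(-30 + 51\right)^{2} = 21^{2} = 441$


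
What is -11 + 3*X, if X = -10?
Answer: -41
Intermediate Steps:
-11 + 3*X = -11 + 3*(-10) = -11 - 30 = -41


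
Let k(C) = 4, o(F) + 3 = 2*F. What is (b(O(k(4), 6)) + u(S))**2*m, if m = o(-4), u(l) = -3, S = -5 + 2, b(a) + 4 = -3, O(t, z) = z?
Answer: -1100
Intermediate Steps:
o(F) = -3 + 2*F
b(a) = -7 (b(a) = -4 - 3 = -7)
S = -3
m = -11 (m = -3 + 2*(-4) = -3 - 8 = -11)
(b(O(k(4), 6)) + u(S))**2*m = (-7 - 3)**2*(-11) = (-10)**2*(-11) = 100*(-11) = -1100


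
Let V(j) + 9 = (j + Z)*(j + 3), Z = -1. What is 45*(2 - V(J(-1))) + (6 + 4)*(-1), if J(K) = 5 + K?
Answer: -460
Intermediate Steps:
V(j) = -9 + (-1 + j)*(3 + j) (V(j) = -9 + (j - 1)*(j + 3) = -9 + (-1 + j)*(3 + j))
45*(2 - V(J(-1))) + (6 + 4)*(-1) = 45*(2 - (-12 + (5 - 1)² + 2*(5 - 1))) + (6 + 4)*(-1) = 45*(2 - (-12 + 4² + 2*4)) + 10*(-1) = 45*(2 - (-12 + 16 + 8)) - 10 = 45*(2 - 1*12) - 10 = 45*(2 - 12) - 10 = 45*(-10) - 10 = -450 - 10 = -460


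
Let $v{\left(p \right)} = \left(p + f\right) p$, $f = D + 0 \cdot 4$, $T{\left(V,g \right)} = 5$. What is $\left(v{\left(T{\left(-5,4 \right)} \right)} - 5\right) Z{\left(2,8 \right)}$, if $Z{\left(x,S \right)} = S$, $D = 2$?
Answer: $240$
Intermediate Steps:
$f = 2$ ($f = 2 + 0 \cdot 4 = 2 + 0 = 2$)
$v{\left(p \right)} = p \left(2 + p\right)$ ($v{\left(p \right)} = \left(p + 2\right) p = \left(2 + p\right) p = p \left(2 + p\right)$)
$\left(v{\left(T{\left(-5,4 \right)} \right)} - 5\right) Z{\left(2,8 \right)} = \left(5 \left(2 + 5\right) - 5\right) 8 = \left(5 \cdot 7 - 5\right) 8 = \left(35 - 5\right) 8 = 30 \cdot 8 = 240$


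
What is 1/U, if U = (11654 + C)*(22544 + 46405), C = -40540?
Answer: -1/1991660814 ≈ -5.0209e-10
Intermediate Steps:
U = -1991660814 (U = (11654 - 40540)*(22544 + 46405) = -28886*68949 = -1991660814)
1/U = 1/(-1991660814) = -1/1991660814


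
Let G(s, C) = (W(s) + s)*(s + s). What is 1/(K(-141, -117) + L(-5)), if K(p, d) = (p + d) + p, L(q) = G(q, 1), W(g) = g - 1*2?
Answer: -1/279 ≈ -0.0035842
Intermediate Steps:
W(g) = -2 + g (W(g) = g - 2 = -2 + g)
G(s, C) = 2*s*(-2 + 2*s) (G(s, C) = ((-2 + s) + s)*(s + s) = (-2 + 2*s)*(2*s) = 2*s*(-2 + 2*s))
L(q) = 4*q*(-1 + q)
K(p, d) = d + 2*p (K(p, d) = (d + p) + p = d + 2*p)
1/(K(-141, -117) + L(-5)) = 1/((-117 + 2*(-141)) + 4*(-5)*(-1 - 5)) = 1/((-117 - 282) + 4*(-5)*(-6)) = 1/(-399 + 120) = 1/(-279) = -1/279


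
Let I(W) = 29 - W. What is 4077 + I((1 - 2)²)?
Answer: 4105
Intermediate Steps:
4077 + I((1 - 2)²) = 4077 + (29 - (1 - 2)²) = 4077 + (29 - 1*(-1)²) = 4077 + (29 - 1*1) = 4077 + (29 - 1) = 4077 + 28 = 4105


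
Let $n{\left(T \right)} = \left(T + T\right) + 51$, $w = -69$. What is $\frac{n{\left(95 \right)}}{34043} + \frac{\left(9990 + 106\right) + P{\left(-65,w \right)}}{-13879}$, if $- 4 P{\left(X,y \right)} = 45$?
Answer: $- \frac{1359881221}{1889931188} \approx -0.71954$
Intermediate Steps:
$n{\left(T \right)} = 51 + 2 T$ ($n{\left(T \right)} = 2 T + 51 = 51 + 2 T$)
$P{\left(X,y \right)} = - \frac{45}{4}$ ($P{\left(X,y \right)} = \left(- \frac{1}{4}\right) 45 = - \frac{45}{4}$)
$\frac{n{\left(95 \right)}}{34043} + \frac{\left(9990 + 106\right) + P{\left(-65,w \right)}}{-13879} = \frac{51 + 2 \cdot 95}{34043} + \frac{\left(9990 + 106\right) - \frac{45}{4}}{-13879} = \left(51 + 190\right) \frac{1}{34043} + \left(10096 - \frac{45}{4}\right) \left(- \frac{1}{13879}\right) = 241 \cdot \frac{1}{34043} + \frac{40339}{4} \left(- \frac{1}{13879}\right) = \frac{241}{34043} - \frac{40339}{55516} = - \frac{1359881221}{1889931188}$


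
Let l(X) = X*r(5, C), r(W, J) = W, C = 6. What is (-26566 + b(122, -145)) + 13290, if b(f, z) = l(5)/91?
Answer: -1208091/91 ≈ -13276.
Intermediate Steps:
l(X) = 5*X (l(X) = X*5 = 5*X)
b(f, z) = 25/91 (b(f, z) = (5*5)/91 = 25*(1/91) = 25/91)
(-26566 + b(122, -145)) + 13290 = (-26566 + 25/91) + 13290 = -2417481/91 + 13290 = -1208091/91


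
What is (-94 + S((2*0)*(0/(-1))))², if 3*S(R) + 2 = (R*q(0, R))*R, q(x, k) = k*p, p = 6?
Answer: 80656/9 ≈ 8961.8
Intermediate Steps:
q(x, k) = 6*k (q(x, k) = k*6 = 6*k)
S(R) = -⅔ + 2*R³ (S(R) = -⅔ + ((R*(6*R))*R)/3 = -⅔ + ((6*R²)*R)/3 = -⅔ + (6*R³)/3 = -⅔ + 2*R³)
(-94 + S((2*0)*(0/(-1))))² = (-94 + (-⅔ + 2*((2*0)*(0/(-1)))³))² = (-94 + (-⅔ + 2*(0*(0*(-1)))³))² = (-94 + (-⅔ + 2*(0*0)³))² = (-94 + (-⅔ + 2*0³))² = (-94 + (-⅔ + 2*0))² = (-94 + (-⅔ + 0))² = (-94 - ⅔)² = (-284/3)² = 80656/9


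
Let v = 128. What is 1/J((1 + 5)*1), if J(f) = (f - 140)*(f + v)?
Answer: -1/17956 ≈ -5.5692e-5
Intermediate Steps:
J(f) = (-140 + f)*(128 + f) (J(f) = (f - 140)*(f + 128) = (-140 + f)*(128 + f))
1/J((1 + 5)*1) = 1/(-17920 + ((1 + 5)*1)² - 12*(1 + 5)) = 1/(-17920 + (6*1)² - 72) = 1/(-17920 + 6² - 12*6) = 1/(-17920 + 36 - 72) = 1/(-17956) = -1/17956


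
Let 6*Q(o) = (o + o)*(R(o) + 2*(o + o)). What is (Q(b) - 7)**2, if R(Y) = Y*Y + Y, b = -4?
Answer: 25/9 ≈ 2.7778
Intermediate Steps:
R(Y) = Y + Y**2 (R(Y) = Y**2 + Y = Y + Y**2)
Q(o) = o*(4*o + o*(1 + o))/3 (Q(o) = ((o + o)*(o*(1 + o) + 2*(o + o)))/6 = ((2*o)*(o*(1 + o) + 2*(2*o)))/6 = ((2*o)*(o*(1 + o) + 4*o))/6 = ((2*o)*(4*o + o*(1 + o)))/6 = (2*o*(4*o + o*(1 + o)))/6 = o*(4*o + o*(1 + o))/3)
(Q(b) - 7)**2 = ((1/3)*(-4)**2*(5 - 4) - 7)**2 = ((1/3)*16*1 - 7)**2 = (16/3 - 7)**2 = (-5/3)**2 = 25/9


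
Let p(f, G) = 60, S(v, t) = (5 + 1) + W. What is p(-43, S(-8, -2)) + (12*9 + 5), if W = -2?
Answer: 173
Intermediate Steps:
S(v, t) = 4 (S(v, t) = (5 + 1) - 2 = 6 - 2 = 4)
p(-43, S(-8, -2)) + (12*9 + 5) = 60 + (12*9 + 5) = 60 + (108 + 5) = 60 + 113 = 173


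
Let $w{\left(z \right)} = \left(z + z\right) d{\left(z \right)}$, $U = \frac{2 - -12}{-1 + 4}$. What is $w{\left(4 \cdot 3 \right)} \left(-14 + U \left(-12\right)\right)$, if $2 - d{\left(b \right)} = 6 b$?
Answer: $117600$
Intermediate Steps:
$U = \frac{14}{3}$ ($U = \frac{2 + 12}{3} = 14 \cdot \frac{1}{3} = \frac{14}{3} \approx 4.6667$)
$d{\left(b \right)} = 2 - 6 b$
$w{\left(z \right)} = 2 z \left(2 - 6 z\right)$ ($w{\left(z \right)} = \left(z + z\right) \left(2 - 6 z\right) = 2 z \left(2 - 6 z\right)$)
$w{\left(4 \cdot 3 \right)} \left(-14 + U \left(-12\right)\right) = 4 \cdot 4 \cdot 3 \left(1 - 3 \cdot 4 \cdot 3\right) \left(-14 + \frac{14}{3} \left(-12\right)\right) = 4 \cdot 12 \left(1 - 36\right) \left(-14 - 56\right) = 4 \cdot 12 \left(1 - 36\right) \left(-70\right) = 4 \cdot 12 \left(-35\right) \left(-70\right) = \left(-1680\right) \left(-70\right) = 117600$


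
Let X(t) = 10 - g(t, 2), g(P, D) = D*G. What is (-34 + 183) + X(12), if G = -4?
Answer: 167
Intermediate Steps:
g(P, D) = -4*D (g(P, D) = D*(-4) = -4*D)
X(t) = 18 (X(t) = 10 - (-4)*2 = 10 - 1*(-8) = 10 + 8 = 18)
(-34 + 183) + X(12) = (-34 + 183) + 18 = 149 + 18 = 167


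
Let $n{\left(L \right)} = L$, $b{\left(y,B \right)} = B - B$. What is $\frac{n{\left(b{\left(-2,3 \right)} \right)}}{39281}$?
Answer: $0$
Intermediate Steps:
$b{\left(y,B \right)} = 0$
$\frac{n{\left(b{\left(-2,3 \right)} \right)}}{39281} = \frac{0}{39281} = 0 \cdot \frac{1}{39281} = 0$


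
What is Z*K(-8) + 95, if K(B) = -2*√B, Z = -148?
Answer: 95 + 592*I*√2 ≈ 95.0 + 837.21*I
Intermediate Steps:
Z*K(-8) + 95 = -(-296)*√(-8) + 95 = -(-296)*2*I*√2 + 95 = -(-592)*I*√2 + 95 = 592*I*√2 + 95 = 95 + 592*I*√2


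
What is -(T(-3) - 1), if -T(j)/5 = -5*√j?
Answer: 1 - 25*I*√3 ≈ 1.0 - 43.301*I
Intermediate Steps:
T(j) = 25*√j (T(j) = -(-25)*√j = 25*√j)
-(T(-3) - 1) = -(25*√(-3) - 1) = -(25*(I*√3) - 1) = -(25*I*√3 - 1) = -(-1 + 25*I*√3) = 1 - 25*I*√3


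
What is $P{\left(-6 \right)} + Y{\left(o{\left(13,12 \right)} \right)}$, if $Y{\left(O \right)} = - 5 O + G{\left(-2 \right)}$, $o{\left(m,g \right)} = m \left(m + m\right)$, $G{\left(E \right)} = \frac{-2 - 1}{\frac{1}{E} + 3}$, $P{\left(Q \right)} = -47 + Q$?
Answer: $- \frac{8721}{5} \approx -1744.2$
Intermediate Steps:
$G{\left(E \right)} = - \frac{3}{3 + \frac{1}{E}}$
$o{\left(m,g \right)} = 2 m^{2}$ ($o{\left(m,g \right)} = m 2 m = 2 m^{2}$)
$Y{\left(O \right)} = - \frac{6}{5} - 5 O$ ($Y{\left(O \right)} = - 5 O - - \frac{6}{1 + 3 \left(-2\right)} = - 5 O - - \frac{6}{1 - 6} = - 5 O - - \frac{6}{-5} = - 5 O - \left(-6\right) \left(- \frac{1}{5}\right) = - 5 O - \frac{6}{5} = - \frac{6}{5} - 5 O$)
$P{\left(-6 \right)} + Y{\left(o{\left(13,12 \right)} \right)} = \left(-47 - 6\right) - \left(\frac{6}{5} + 5 \cdot 2 \cdot 13^{2}\right) = -53 - \left(\frac{6}{5} + 5 \cdot 2 \cdot 169\right) = -53 - \frac{8456}{5} = - \frac{8721}{5}$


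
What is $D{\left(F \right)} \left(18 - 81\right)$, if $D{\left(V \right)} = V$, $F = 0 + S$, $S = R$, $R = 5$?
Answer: $-315$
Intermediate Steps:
$S = 5$
$F = 5$ ($F = 0 + 5 = 5$)
$D{\left(F \right)} \left(18 - 81\right) = 5 \left(18 - 81\right) = 5 \left(-63\right) = -315$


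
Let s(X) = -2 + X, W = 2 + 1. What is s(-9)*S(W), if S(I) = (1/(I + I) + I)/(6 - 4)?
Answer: -209/12 ≈ -17.417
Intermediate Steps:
W = 3
S(I) = I/2 + 1/(4*I) (S(I) = (1/(2*I) + I)/2 = (1/(2*I) + I)*(½) = (I + 1/(2*I))*(½) = I/2 + 1/(4*I))
s(-9)*S(W) = (-2 - 9)*((½)*3 + (¼)/3) = -11*(3/2 + (¼)*(⅓)) = -11*(3/2 + 1/12) = -11*19/12 = -209/12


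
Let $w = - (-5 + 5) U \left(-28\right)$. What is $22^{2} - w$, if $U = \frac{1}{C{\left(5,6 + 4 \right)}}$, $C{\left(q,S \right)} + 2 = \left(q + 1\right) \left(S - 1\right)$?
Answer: $484$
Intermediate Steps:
$C{\left(q,S \right)} = -2 + \left(1 + q\right) \left(-1 + S\right)$ ($C{\left(q,S \right)} = -2 + \left(q + 1\right) \left(S - 1\right) = -2 + \left(1 + q\right) \left(-1 + S\right)$)
$U = \frac{1}{52}$ ($U = \frac{1}{-3 + \left(6 + 4\right) - 5 + \left(6 + 4\right) 5} = \frac{1}{-3 + 10 - 5 + 10 \cdot 5} = \frac{1}{-3 + 10 - 5 + 50} = \frac{1}{52} \approx 0.019231$)
$w = 0$ ($w = - (-5 + 5) \frac{1}{52} \left(-28\right) = \left(-1\right) 0 \cdot \frac{1}{52} \left(-28\right) = 0 \cdot \frac{1}{52} \left(-28\right) = 0 \left(-28\right) = 0$)
$22^{2} - w = 22^{2} - 0 = 484 + 0 = 484$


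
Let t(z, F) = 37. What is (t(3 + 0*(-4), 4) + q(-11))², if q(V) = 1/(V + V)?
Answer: 660969/484 ≈ 1365.6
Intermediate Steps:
q(V) = 1/(2*V)
(t(3 + 0*(-4), 4) + q(-11))² = (37 + (½)/(-11))² = (37 + (½)*(-1/11))² = (37 - 1/22)² = (813/22)² = 660969/484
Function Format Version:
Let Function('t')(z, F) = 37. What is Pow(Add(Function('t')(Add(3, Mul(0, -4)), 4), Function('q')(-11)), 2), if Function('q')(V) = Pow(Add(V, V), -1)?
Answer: Rational(660969, 484) ≈ 1365.6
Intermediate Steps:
Function('q')(V) = Mul(Rational(1, 2), Pow(V, -1)) (Function('q')(V) = Pow(Mul(2, V), -1) = Mul(Rational(1, 2), Pow(V, -1)))
Pow(Add(Function('t')(Add(3, Mul(0, -4)), 4), Function('q')(-11)), 2) = Pow(Add(37, Mul(Rational(1, 2), Pow(-11, -1))), 2) = Pow(Add(37, Mul(Rational(1, 2), Rational(-1, 11))), 2) = Pow(Add(37, Rational(-1, 22)), 2) = Pow(Rational(813, 22), 2) = Rational(660969, 484)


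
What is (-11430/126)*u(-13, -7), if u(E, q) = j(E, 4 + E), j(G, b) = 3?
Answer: -1905/7 ≈ -272.14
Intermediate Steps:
u(E, q) = 3
(-11430/126)*u(-13, -7) = -11430/126*3 = -127*5/7*3 = -635/7*3 = -1905/7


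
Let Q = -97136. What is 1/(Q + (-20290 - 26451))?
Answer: -1/143877 ≈ -6.9504e-6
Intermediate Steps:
1/(Q + (-20290 - 26451)) = 1/(-97136 + (-20290 - 26451)) = 1/(-97136 - 46741) = 1/(-143877) = -1/143877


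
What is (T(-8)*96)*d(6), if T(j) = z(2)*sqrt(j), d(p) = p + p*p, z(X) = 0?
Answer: 0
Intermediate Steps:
d(p) = p + p**2
T(j) = 0 (T(j) = 0*sqrt(j) = 0)
(T(-8)*96)*d(6) = (0*96)*(6*(1 + 6)) = 0*(6*7) = 0*42 = 0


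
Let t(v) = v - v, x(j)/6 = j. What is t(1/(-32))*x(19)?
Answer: 0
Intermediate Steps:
x(j) = 6*j
t(v) = 0
t(1/(-32))*x(19) = 0*(6*19) = 0*114 = 0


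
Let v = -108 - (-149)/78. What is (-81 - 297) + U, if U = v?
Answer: -37759/78 ≈ -484.09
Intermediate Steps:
v = -8275/78 (v = -108 - (-149)/78 = -108 - 1*(-149/78) = -108 + 149/78 = -8275/78 ≈ -106.09)
U = -8275/78 ≈ -106.09
(-81 - 297) + U = (-81 - 297) - 8275/78 = -378 - 8275/78 = -37759/78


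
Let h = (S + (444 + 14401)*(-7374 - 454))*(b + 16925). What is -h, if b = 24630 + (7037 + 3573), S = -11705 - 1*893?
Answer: 6062577593570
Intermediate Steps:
S = -12598 (S = -11705 - 893 = -12598)
b = 35240 (b = 24630 + 10610 = 35240)
h = -6062577593570 (h = (-12598 + (444 + 14401)*(-7374 - 454))*(35240 + 16925) = (-12598 + 14845*(-7828))*52165 = (-12598 - 116206660)*52165 = -116219258*52165 = -6062577593570)
-h = -1*(-6062577593570) = 6062577593570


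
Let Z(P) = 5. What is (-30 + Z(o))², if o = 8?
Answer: 625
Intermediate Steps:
(-30 + Z(o))² = (-30 + 5)² = (-25)² = 625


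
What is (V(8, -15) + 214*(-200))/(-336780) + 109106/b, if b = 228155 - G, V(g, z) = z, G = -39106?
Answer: 3212499893/6000543972 ≈ 0.53537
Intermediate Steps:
b = 267261 (b = 228155 - 1*(-39106) = 228155 + 39106 = 267261)
(V(8, -15) + 214*(-200))/(-336780) + 109106/b = (-15 + 214*(-200))/(-336780) + 109106/267261 = (-15 - 42800)*(-1/336780) + 109106*(1/267261) = -42815*(-1/336780) + 109106/267261 = 8563/67356 + 109106/267261 = 3212499893/6000543972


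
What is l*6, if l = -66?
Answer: -396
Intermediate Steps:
l*6 = -66*6 = -396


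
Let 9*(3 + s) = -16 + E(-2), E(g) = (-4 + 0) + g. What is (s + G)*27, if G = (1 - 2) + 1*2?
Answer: -120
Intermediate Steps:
G = 1 (G = -1 + 2 = 1)
E(g) = -4 + g
s = -49/9 (s = -3 + (-16 + (-4 - 2))/9 = -3 + (-16 - 6)/9 = -3 + (1/9)*(-22) = -3 - 22/9 = -49/9 ≈ -5.4444)
(s + G)*27 = (-49/9 + 1)*27 = -40/9*27 = -120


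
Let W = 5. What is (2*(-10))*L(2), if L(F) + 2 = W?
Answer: -60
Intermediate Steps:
L(F) = 3 (L(F) = -2 + 5 = 3)
(2*(-10))*L(2) = (2*(-10))*3 = -20*3 = -60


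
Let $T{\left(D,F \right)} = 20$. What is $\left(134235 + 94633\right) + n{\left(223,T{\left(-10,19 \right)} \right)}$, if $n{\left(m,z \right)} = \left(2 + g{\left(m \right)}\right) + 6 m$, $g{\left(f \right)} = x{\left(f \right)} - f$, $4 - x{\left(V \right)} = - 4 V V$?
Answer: $428905$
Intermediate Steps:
$x{\left(V \right)} = 4 + 4 V^{2}$ ($x{\left(V \right)} = 4 - - 4 V V = 4 - - 4 V^{2} = 4 + 4 V^{2}$)
$g{\left(f \right)} = 4 - f + 4 f^{2}$ ($g{\left(f \right)} = \left(4 + 4 f^{2}\right) - f = 4 - f + 4 f^{2}$)
$n{\left(m,z \right)} = 6 + 4 m^{2} + 5 m$ ($n{\left(m,z \right)} = \left(2 + \left(4 - m + 4 m^{2}\right)\right) + 6 m = \left(6 - m + 4 m^{2}\right) + 6 m = 6 + 4 m^{2} + 5 m$)
$\left(134235 + 94633\right) + n{\left(223,T{\left(-10,19 \right)} \right)} = \left(134235 + 94633\right) + \left(6 + 4 \cdot 223^{2} + 5 \cdot 223\right) = 228868 + \left(6 + 4 \cdot 49729 + 1115\right) = 228868 + \left(6 + 198916 + 1115\right) = 228868 + 200037 = 428905$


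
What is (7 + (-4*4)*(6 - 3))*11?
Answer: -451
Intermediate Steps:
(7 + (-4*4)*(6 - 3))*11 = (7 - 16*3)*11 = (7 - 48)*11 = -41*11 = -451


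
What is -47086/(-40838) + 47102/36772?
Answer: 913749467/375423734 ≈ 2.4339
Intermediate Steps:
-47086/(-40838) + 47102/36772 = -47086*(-1/40838) + 47102*(1/36772) = 23543/20419 + 23551/18386 = 913749467/375423734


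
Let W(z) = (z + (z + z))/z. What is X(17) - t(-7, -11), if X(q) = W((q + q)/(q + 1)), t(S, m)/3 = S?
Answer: 24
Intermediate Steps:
t(S, m) = 3*S
W(z) = 3 (W(z) = (z + 2*z)/z = (3*z)/z = 3)
X(q) = 3
X(17) - t(-7, -11) = 3 - 3*(-7) = 3 - 1*(-21) = 3 + 21 = 24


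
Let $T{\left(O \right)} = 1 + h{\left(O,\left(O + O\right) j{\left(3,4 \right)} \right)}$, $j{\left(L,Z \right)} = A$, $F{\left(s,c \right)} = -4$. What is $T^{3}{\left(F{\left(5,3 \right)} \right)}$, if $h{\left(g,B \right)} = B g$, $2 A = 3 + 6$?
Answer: $3048625$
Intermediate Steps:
$A = \frac{9}{2}$ ($A = \frac{3 + 6}{2} = \frac{1}{2} \cdot 9 = \frac{9}{2} \approx 4.5$)
$j{\left(L,Z \right)} = \frac{9}{2}$
$T{\left(O \right)} = 1 + 9 O^{2}$ ($T{\left(O \right)} = 1 + \left(O + O\right) \frac{9}{2} O = 1 + 2 O \frac{9}{2} O = 1 + 9 O O = 1 + 9 O^{2}$)
$T^{3}{\left(F{\left(5,3 \right)} \right)} = \left(1 + 9 \left(-4\right)^{2}\right)^{3} = \left(1 + 9 \cdot 16\right)^{3} = \left(1 + 144\right)^{3} = 145^{3} = 3048625$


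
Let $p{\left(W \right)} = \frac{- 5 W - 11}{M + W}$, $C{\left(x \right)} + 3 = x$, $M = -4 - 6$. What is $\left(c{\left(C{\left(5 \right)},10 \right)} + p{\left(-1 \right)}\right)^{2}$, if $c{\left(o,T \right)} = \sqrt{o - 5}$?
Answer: $- \frac{327}{121} + \frac{12 i \sqrt{3}}{11} \approx -2.7025 + 1.8895 i$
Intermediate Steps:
$M = -10$ ($M = -4 - 6 = -10$)
$C{\left(x \right)} = -3 + x$
$p{\left(W \right)} = \frac{-11 - 5 W}{-10 + W}$ ($p{\left(W \right)} = \frac{- 5 W - 11}{-10 + W} = \frac{-11 - 5 W}{-10 + W}$)
$c{\left(o,T \right)} = \sqrt{-5 + o}$
$\left(c{\left(C{\left(5 \right)},10 \right)} + p{\left(-1 \right)}\right)^{2} = \left(\sqrt{-5 + \left(-3 + 5\right)} + \frac{-11 - -5}{-10 - 1}\right)^{2} = \left(\sqrt{-5 + 2} + \frac{-11 + 5}{-11}\right)^{2} = \left(\sqrt{-3} - - \frac{6}{11}\right)^{2} = \left(i \sqrt{3} + \frac{6}{11}\right)^{2} = \left(\frac{6}{11} + i \sqrt{3}\right)^{2}$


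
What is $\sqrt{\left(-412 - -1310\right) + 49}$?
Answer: $\sqrt{947} \approx 30.773$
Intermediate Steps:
$\sqrt{\left(-412 - -1310\right) + 49} = \sqrt{\left(-412 + 1310\right) + 49} = \sqrt{898 + 49} = \sqrt{947}$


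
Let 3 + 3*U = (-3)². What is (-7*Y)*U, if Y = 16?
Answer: -224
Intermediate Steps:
U = 2 (U = -1 + (⅓)*(-3)² = -1 + (⅓)*9 = -1 + 3 = 2)
(-7*Y)*U = -7*16*2 = -112*2 = -224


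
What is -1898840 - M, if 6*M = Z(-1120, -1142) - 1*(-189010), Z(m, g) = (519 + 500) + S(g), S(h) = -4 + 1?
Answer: -1930511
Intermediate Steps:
S(h) = -3
Z(m, g) = 1016 (Z(m, g) = (519 + 500) - 3 = 1019 - 3 = 1016)
M = 31671 (M = (1016 - 1*(-189010))/6 = (1016 + 189010)/6 = (1/6)*190026 = 31671)
-1898840 - M = -1898840 - 1*31671 = -1898840 - 31671 = -1930511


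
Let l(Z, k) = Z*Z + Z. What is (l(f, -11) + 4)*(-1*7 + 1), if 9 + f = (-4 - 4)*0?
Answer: -456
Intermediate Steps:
f = -9 (f = -9 + (-4 - 4)*0 = -9 - 8*0 = -9 + 0 = -9)
l(Z, k) = Z + Z**2 (l(Z, k) = Z**2 + Z = Z + Z**2)
(l(f, -11) + 4)*(-1*7 + 1) = (-9*(1 - 9) + 4)*(-1*7 + 1) = (-9*(-8) + 4)*(-7 + 1) = (72 + 4)*(-6) = 76*(-6) = -456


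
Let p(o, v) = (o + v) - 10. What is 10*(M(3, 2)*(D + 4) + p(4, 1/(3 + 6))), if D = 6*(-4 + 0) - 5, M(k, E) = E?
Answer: -5030/9 ≈ -558.89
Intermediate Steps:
D = -29 (D = 6*(-4) - 5 = -24 - 5 = -29)
p(o, v) = -10 + o + v
10*(M(3, 2)*(D + 4) + p(4, 1/(3 + 6))) = 10*(2*(-29 + 4) + (-10 + 4 + 1/(3 + 6))) = 10*(2*(-25) + (-10 + 4 + 1/9)) = 10*(-50 + (-10 + 4 + 1/9)) = 10*(-50 - 53/9) = 10*(-503/9) = -5030/9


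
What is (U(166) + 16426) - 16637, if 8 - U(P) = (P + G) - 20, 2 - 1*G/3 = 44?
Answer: -223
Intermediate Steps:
G = -126 (G = 6 - 3*44 = 6 - 132 = -126)
U(P) = 154 - P (U(P) = 8 - ((P - 126) - 20) = 8 - ((-126 + P) - 20) = 8 - (-146 + P) = 8 + (146 - P) = 154 - P)
(U(166) + 16426) - 16637 = ((154 - 1*166) + 16426) - 16637 = ((154 - 166) + 16426) - 16637 = (-12 + 16426) - 16637 = 16414 - 16637 = -223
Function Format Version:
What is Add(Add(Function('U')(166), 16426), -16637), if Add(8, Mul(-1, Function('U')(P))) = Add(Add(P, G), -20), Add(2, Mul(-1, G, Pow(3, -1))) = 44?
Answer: -223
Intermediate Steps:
G = -126 (G = Add(6, Mul(-3, 44)) = Add(6, -132) = -126)
Function('U')(P) = Add(154, Mul(-1, P)) (Function('U')(P) = Add(8, Mul(-1, Add(Add(P, -126), -20))) = Add(8, Mul(-1, Add(Add(-126, P), -20))) = Add(8, Mul(-1, Add(-146, P))) = Add(8, Add(146, Mul(-1, P))) = Add(154, Mul(-1, P)))
Add(Add(Function('U')(166), 16426), -16637) = Add(Add(Add(154, Mul(-1, 166)), 16426), -16637) = Add(Add(Add(154, -166), 16426), -16637) = Add(Add(-12, 16426), -16637) = Add(16414, -16637) = -223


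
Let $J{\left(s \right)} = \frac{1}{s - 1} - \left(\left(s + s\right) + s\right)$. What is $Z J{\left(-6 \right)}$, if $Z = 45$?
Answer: $\frac{5625}{7} \approx 803.57$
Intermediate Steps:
$J{\left(s \right)} = \frac{1}{-1 + s} - 3 s$ ($J{\left(s \right)} = \frac{1}{-1 + s} - \left(2 s + s\right) = \frac{1}{-1 + s} - 3 s$)
$Z J{\left(-6 \right)} = 45 \frac{1 - 3 \left(-6\right)^{2} + 3 \left(-6\right)}{-1 - 6} = 45 \frac{1 - 108 - 18}{-7} = 45 \left(- \frac{1 - 108 - 18}{7}\right) = 45 \left(\left(- \frac{1}{7}\right) \left(-125\right)\right) = 45 \cdot \frac{125}{7} = \frac{5625}{7}$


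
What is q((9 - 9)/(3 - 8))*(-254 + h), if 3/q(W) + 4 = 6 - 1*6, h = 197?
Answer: 171/4 ≈ 42.750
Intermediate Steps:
q(W) = -¾ (q(W) = 3/(-4 + (6 - 1*6)) = 3/(-4 + (6 - 6)) = 3/(-4 + 0) = 3/(-4) = 3*(-¼) = -¾)
q((9 - 9)/(3 - 8))*(-254 + h) = -3*(-254 + 197)/4 = -¾*(-57) = 171/4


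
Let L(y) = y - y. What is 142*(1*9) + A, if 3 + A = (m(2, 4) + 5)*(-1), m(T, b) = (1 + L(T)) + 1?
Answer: 1268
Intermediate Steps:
L(y) = 0
m(T, b) = 2 (m(T, b) = (1 + 0) + 1 = 1 + 1 = 2)
A = -10 (A = -3 + (2 + 5)*(-1) = -3 + 7*(-1) = -3 - 7 = -10)
142*(1*9) + A = 142*(1*9) - 10 = 142*9 - 10 = 1278 - 10 = 1268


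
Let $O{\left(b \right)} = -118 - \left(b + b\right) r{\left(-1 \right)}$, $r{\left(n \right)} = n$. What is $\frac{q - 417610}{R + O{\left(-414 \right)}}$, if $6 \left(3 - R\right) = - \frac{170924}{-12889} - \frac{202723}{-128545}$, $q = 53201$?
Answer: $\frac{1207517691541090}{3132950702539} \approx 385.42$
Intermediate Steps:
$R = \frac{1746124921}{3313633010}$ ($R = 3 - \frac{- \frac{170924}{-12889} - \frac{202723}{-128545}}{6} = 3 - \frac{\left(-170924\right) \left(- \frac{1}{12889}\right) - - \frac{202723}{128545}}{6} = 3 - \frac{\frac{170924}{12889} + \frac{202723}{128545}}{6} = 3 - \frac{8194774109}{3313633010} = \frac{1746124921}{3313633010} \approx 0.52695$)
$O{\left(b \right)} = -118 + 2 b$ ($O{\left(b \right)} = -118 - \left(b + b\right) \left(-1\right) = -118 - 2 b \left(-1\right) = -118 - - 2 b = -118 + 2 b$)
$\frac{q - 417610}{R + O{\left(-414 \right)}} = \frac{53201 - 417610}{\frac{1746124921}{3313633010} + \left(-118 + 2 \left(-414\right)\right)} = - \frac{364409}{\frac{1746124921}{3313633010} - 946} = - \frac{364409}{- \frac{3132950702539}{3313633010}} = \left(-364409\right) \left(- \frac{3313633010}{3132950702539}\right) = \frac{1207517691541090}{3132950702539}$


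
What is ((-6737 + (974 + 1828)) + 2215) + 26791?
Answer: 25071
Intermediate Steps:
((-6737 + (974 + 1828)) + 2215) + 26791 = ((-6737 + 2802) + 2215) + 26791 = (-3935 + 2215) + 26791 = -1720 + 26791 = 25071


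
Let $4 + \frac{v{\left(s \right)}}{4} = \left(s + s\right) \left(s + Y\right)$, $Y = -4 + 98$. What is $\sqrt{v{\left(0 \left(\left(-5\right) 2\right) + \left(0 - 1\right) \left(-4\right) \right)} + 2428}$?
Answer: $2 \sqrt{1387} \approx 74.485$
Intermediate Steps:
$Y = 94$
$v{\left(s \right)} = -16 + 8 s \left(94 + s\right)$ ($v{\left(s \right)} = -16 + 4 \left(s + s\right) \left(s + 94\right) = -16 + 4 \cdot 2 s \left(94 + s\right) = -16 + 8 s \left(94 + s\right)$)
$\sqrt{v{\left(0 \left(\left(-5\right) 2\right) + \left(0 - 1\right) \left(-4\right) \right)} + 2428} = \sqrt{\left(-16 + 8 \left(0 \left(\left(-5\right) 2\right) + \left(0 - 1\right) \left(-4\right)\right)^{2} + 752 \left(0 \left(\left(-5\right) 2\right) + \left(0 - 1\right) \left(-4\right)\right)\right) + 2428} = \sqrt{\left(-16 + 8 \left(0 \left(-10\right) + \left(0 - 1\right) \left(-4\right)\right)^{2} + 752 \left(0 \left(-10\right) + \left(0 - 1\right) \left(-4\right)\right)\right) + 2428} = \sqrt{\left(-16 + 8 \left(0 - -4\right)^{2} + 752 \left(0 - -4\right)\right) + 2428} = \sqrt{\left(-16 + 8 \left(0 + 4\right)^{2} + 752 \left(0 + 4\right)\right) + 2428} = \sqrt{\left(-16 + 8 \cdot 4^{2} + 752 \cdot 4\right) + 2428} = \sqrt{\left(-16 + 8 \cdot 16 + 3008\right) + 2428} = \sqrt{\left(-16 + 128 + 3008\right) + 2428} = \sqrt{3120 + 2428} = \sqrt{5548} = 2 \sqrt{1387}$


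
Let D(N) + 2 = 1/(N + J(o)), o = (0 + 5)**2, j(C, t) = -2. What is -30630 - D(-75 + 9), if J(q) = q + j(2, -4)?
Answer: -1317003/43 ≈ -30628.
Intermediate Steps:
o = 25 (o = 5**2 = 25)
J(q) = -2 + q (J(q) = q - 2 = -2 + q)
D(N) = -2 + 1/(23 + N) (D(N) = -2 + 1/(N + (-2 + 25)) = -2 + 1/(N + 23) = -2 + 1/(23 + N))
-30630 - D(-75 + 9) = -30630 - (-45 - 2*(-75 + 9))/(23 + (-75 + 9)) = -30630 - (-45 - 2*(-66))/(23 - 66) = -30630 - (-45 + 132)/(-43) = -30630 - (-1)*87/43 = -30630 - 1*(-87/43) = -30630 + 87/43 = -1317003/43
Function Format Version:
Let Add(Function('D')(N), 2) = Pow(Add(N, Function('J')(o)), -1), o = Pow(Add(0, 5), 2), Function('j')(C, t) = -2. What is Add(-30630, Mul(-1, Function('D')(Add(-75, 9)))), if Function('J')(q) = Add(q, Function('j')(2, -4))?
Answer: Rational(-1317003, 43) ≈ -30628.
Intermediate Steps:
o = 25 (o = Pow(5, 2) = 25)
Function('J')(q) = Add(-2, q) (Function('J')(q) = Add(q, -2) = Add(-2, q))
Function('D')(N) = Add(-2, Pow(Add(23, N), -1)) (Function('D')(N) = Add(-2, Pow(Add(N, Add(-2, 25)), -1)) = Add(-2, Pow(Add(N, 23), -1)) = Add(-2, Pow(Add(23, N), -1)))
Add(-30630, Mul(-1, Function('D')(Add(-75, 9)))) = Add(-30630, Mul(-1, Mul(Pow(Add(23, Add(-75, 9)), -1), Add(-45, Mul(-2, Add(-75, 9)))))) = Add(-30630, Mul(-1, Mul(Pow(Add(23, -66), -1), Add(-45, Mul(-2, -66))))) = Add(-30630, Mul(-1, Mul(Pow(-43, -1), Add(-45, 132)))) = Add(-30630, Mul(-1, Mul(Rational(-1, 43), 87))) = Add(-30630, Mul(-1, Rational(-87, 43))) = Add(-30630, Rational(87, 43)) = Rational(-1317003, 43)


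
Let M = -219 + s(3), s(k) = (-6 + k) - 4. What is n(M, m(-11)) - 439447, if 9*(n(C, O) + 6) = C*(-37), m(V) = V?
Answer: -3946715/9 ≈ -4.3852e+5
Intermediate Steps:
s(k) = -10 + k
M = -226 (M = -219 + (-10 + 3) = -219 - 7 = -226)
n(C, O) = -6 - 37*C/9 (n(C, O) = -6 + (C*(-37))/9 = -6 + (-37*C)/9 = -6 - 37*C/9)
n(M, m(-11)) - 439447 = (-6 - 37/9*(-226)) - 439447 = (-6 + 8362/9) - 439447 = 8308/9 - 439447 = -3946715/9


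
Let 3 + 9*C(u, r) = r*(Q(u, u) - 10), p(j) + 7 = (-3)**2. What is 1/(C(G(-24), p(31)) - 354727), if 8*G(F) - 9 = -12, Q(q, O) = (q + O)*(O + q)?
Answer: -72/25540519 ≈ -2.8191e-6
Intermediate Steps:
Q(q, O) = (O + q)**2 (Q(q, O) = (O + q)*(O + q) = (O + q)**2)
p(j) = 2 (p(j) = -7 + (-3)**2 = -7 + 9 = 2)
G(F) = -3/8 (G(F) = 9/8 + (1/8)*(-12) = 9/8 - 3/2 = -3/8)
C(u, r) = -1/3 + r*(-10 + 4*u**2)/9 (C(u, r) = -1/3 + (r*((u + u)**2 - 10))/9 = -1/3 + (r*((2*u)**2 - 10))/9 = -1/3 + (r*(4*u**2 - 10))/9 = -1/3 + (r*(-10 + 4*u**2))/9 = -1/3 + r*(-10 + 4*u**2)/9)
1/(C(G(-24), p(31)) - 354727) = 1/((-1/3 - 10/9*2 + (4/9)*2*(-3/8)**2) - 354727) = 1/((-1/3 - 20/9 + (4/9)*2*(9/64)) - 354727) = 1/((-1/3 - 20/9 + 1/8) - 354727) = 1/(-175/72 - 354727) = 1/(-25540519/72) = -72/25540519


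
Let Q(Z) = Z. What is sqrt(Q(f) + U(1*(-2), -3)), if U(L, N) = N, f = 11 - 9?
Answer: I ≈ 1.0*I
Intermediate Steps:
f = 2
sqrt(Q(f) + U(1*(-2), -3)) = sqrt(2 - 3) = sqrt(-1) = I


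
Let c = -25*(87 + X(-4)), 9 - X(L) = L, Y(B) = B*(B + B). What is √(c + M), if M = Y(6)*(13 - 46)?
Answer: 2*I*√1219 ≈ 69.828*I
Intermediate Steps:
Y(B) = 2*B² (Y(B) = B*(2*B) = 2*B²)
X(L) = 9 - L
M = -2376 (M = (2*6²)*(13 - 46) = (2*36)*(-33) = 72*(-33) = -2376)
c = -2500 (c = -25*(87 + (9 - 1*(-4))) = -25*(87 + (9 + 4)) = -25*(87 + 13) = -25*100 = -2500)
√(c + M) = √(-2500 - 2376) = √(-4876) = 2*I*√1219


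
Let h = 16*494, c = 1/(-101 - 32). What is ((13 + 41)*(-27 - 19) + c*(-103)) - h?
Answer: -1381501/133 ≈ -10387.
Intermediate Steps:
c = -1/133 (c = 1/(-133) = -1/133 ≈ -0.0075188)
h = 7904
((13 + 41)*(-27 - 19) + c*(-103)) - h = ((13 + 41)*(-27 - 19) - 1/133*(-103)) - 1*7904 = (54*(-46) + 103/133) - 7904 = (-2484 + 103/133) - 7904 = -330269/133 - 7904 = -1381501/133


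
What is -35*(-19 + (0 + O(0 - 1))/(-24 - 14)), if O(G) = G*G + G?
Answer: 665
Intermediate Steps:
O(G) = G + G**2 (O(G) = G**2 + G = G + G**2)
-35*(-19 + (0 + O(0 - 1))/(-24 - 14)) = -35*(-19 + (0 + (0 - 1)*(1 + (0 - 1)))/(-24 - 14)) = -35*(-19 + (0 - (1 - 1))/(-38)) = -35*(-19 + (0 - 1*0)*(-1/38)) = -35*(-19 + (0 + 0)*(-1/38)) = -35*(-19 + 0*(-1/38)) = -35*(-19 + 0) = -35*(-19) = 665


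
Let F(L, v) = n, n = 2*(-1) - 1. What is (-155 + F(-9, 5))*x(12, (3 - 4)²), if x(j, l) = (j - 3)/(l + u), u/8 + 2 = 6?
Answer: -474/11 ≈ -43.091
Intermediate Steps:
u = 32 (u = -16 + 8*6 = -16 + 48 = 32)
n = -3 (n = -2 - 1 = -3)
x(j, l) = (-3 + j)/(32 + l) (x(j, l) = (j - 3)/(l + 32) = (-3 + j)/(32 + l))
F(L, v) = -3
(-155 + F(-9, 5))*x(12, (3 - 4)²) = (-155 - 3)*((-3 + 12)/(32 + (3 - 4)²)) = -158*9/(32 + (-1)²) = -158*9/(32 + 1) = -158*9/33 = -158*3/11 = -474/11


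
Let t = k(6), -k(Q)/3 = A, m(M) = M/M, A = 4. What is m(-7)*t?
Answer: -12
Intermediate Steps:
m(M) = 1
k(Q) = -12 (k(Q) = -3*4 = -12)
t = -12
m(-7)*t = 1*(-12) = -12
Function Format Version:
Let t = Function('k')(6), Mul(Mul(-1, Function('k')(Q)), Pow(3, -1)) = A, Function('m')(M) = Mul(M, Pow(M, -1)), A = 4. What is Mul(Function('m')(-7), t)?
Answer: -12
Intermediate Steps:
Function('m')(M) = 1
Function('k')(Q) = -12 (Function('k')(Q) = Mul(-3, 4) = -12)
t = -12
Mul(Function('m')(-7), t) = Mul(1, -12) = -12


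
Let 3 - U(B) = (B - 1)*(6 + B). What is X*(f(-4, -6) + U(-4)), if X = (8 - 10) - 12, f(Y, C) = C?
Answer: -98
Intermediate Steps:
U(B) = 3 - (-1 + B)*(6 + B) (U(B) = 3 - (B - 1)*(6 + B) = 3 - (-1 + B)*(6 + B))
X = -14 (X = -2 - 12 = -14)
X*(f(-4, -6) + U(-4)) = -14*(-6 + (9 - 1*(-4)² - 5*(-4))) = -14*(-6 + (9 - 1*16 + 20)) = -14*(-6 + (9 - 16 + 20)) = -14*(-6 + 13) = -14*7 = -98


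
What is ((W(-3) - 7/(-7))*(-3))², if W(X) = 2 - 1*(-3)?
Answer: 324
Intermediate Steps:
W(X) = 5 (W(X) = 2 + 3 = 5)
((W(-3) - 7/(-7))*(-3))² = ((5 - 7/(-7))*(-3))² = ((5 - 7*(-⅐))*(-3))² = ((5 + 1)*(-3))² = (6*(-3))² = (-18)² = 324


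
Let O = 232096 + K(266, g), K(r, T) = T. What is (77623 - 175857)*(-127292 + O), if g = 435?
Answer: -10338047926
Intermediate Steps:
O = 232531 (O = 232096 + 435 = 232531)
(77623 - 175857)*(-127292 + O) = (77623 - 175857)*(-127292 + 232531) = -98234*105239 = -10338047926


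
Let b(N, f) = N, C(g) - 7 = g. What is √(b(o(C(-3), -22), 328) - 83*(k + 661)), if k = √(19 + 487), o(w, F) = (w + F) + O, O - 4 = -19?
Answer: √(-54896 - 83*√506) ≈ 238.25*I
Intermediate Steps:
O = -15 (O = 4 - 19 = -15)
C(g) = 7 + g
o(w, F) = -15 + F + w (o(w, F) = (w + F) - 15 = (F + w) - 15 = -15 + F + w)
k = √506 ≈ 22.494
√(b(o(C(-3), -22), 328) - 83*(k + 661)) = √((-15 - 22 + (7 - 3)) - 83*(√506 + 661)) = √((-15 - 22 + 4) - 83*(661 + √506)) = √(-33 + (-54863 - 83*√506)) = √(-54896 - 83*√506)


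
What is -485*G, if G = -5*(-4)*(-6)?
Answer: 58200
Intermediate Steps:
G = -120 (G = 20*(-6) = -120)
-485*G = -485*(-120) = 58200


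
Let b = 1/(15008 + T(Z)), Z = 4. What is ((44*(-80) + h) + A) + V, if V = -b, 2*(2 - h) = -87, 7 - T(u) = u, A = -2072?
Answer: -166517025/30022 ≈ -5546.5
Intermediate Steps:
T(u) = 7 - u
b = 1/15011 (b = 1/(15008 + (7 - 1*4)) = 1/(15008 + (7 - 4)) = 1/(15008 + 3) = 1/15011 ≈ 6.6618e-5)
h = 91/2 (h = 2 - ½*(-87) = 2 + 87/2 = 91/2 ≈ 45.500)
V = -1/15011 (V = -1*1/15011 = -1/15011 ≈ -6.6618e-5)
((44*(-80) + h) + A) + V = ((44*(-80) + 91/2) - 2072) - 1/15011 = ((-3520 + 91/2) - 2072) - 1/15011 = (-6949/2 - 2072) - 1/15011 = -11093/2 - 1/15011 = -166517025/30022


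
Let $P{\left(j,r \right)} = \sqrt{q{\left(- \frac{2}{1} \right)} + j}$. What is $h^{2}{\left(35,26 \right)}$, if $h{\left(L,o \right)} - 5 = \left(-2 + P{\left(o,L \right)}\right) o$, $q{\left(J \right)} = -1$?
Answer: $6889$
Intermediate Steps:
$P{\left(j,r \right)} = \sqrt{-1 + j}$
$h{\left(L,o \right)} = 5 + o \left(-2 + \sqrt{-1 + o}\right)$ ($h{\left(L,o \right)} = 5 + \left(-2 + \sqrt{-1 + o}\right) o = 5 + o \left(-2 + \sqrt{-1 + o}\right)$)
$h^{2}{\left(35,26 \right)} = \left(5 - 52 + 26 \sqrt{-1 + 26}\right)^{2} = \left(5 - 52 + 26 \sqrt{25}\right)^{2} = \left(5 - 52 + 26 \cdot 5\right)^{2} = \left(5 - 52 + 130\right)^{2} = 83^{2} = 6889$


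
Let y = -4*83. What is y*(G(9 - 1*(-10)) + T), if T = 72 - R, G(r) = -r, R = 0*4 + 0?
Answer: -17596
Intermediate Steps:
R = 0 (R = 0 + 0 = 0)
y = -332
T = 72 (T = 72 - 1*0 = 72 + 0 = 72)
y*(G(9 - 1*(-10)) + T) = -332*(-(9 - 1*(-10)) + 72) = -332*(-(9 + 10) + 72) = -332*(-1*19 + 72) = -332*(-19 + 72) = -332*53 = -17596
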